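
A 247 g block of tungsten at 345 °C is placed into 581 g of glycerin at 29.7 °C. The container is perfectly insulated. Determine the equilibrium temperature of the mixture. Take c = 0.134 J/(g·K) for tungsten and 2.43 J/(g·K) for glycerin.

T_f ≈ 36.9 °C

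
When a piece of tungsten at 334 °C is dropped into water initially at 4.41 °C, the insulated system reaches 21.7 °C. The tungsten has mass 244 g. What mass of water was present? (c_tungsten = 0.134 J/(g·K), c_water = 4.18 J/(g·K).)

Net heat exchanged in the isolated system is zero:
244×0.134×(21.7 − 334) + m×4.18×(21.7 − 4.41) = 0
72.27 m = 10211
m = 10211/72.27 ≈ 141.3 g

m ≈ 141 g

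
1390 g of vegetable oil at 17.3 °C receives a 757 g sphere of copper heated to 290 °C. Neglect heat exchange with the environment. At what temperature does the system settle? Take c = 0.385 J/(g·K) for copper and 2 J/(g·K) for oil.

Energy conservation, ΣQ = 0:
757*0.385*(T − 290) + 1390*2*(T − 17.3) = 0
291.44(T − 290) + 2780(T − 17.3) = 0
(291.44 + 2780) T = 291.44*290 + 2780*17.3
T = 132613/3071.4 ≈ 43.18 °C

T_f ≈ 43.2 °C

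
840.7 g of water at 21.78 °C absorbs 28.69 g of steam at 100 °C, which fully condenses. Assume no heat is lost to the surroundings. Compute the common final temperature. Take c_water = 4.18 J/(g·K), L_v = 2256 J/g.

T_f ≈ 42.2 °C

Taking heat into each body as positive, Σ m c ΔT = 0:
condense steam: −28.69×2256 = −64725
  condensate cools 100→T: 28.69×4.18×(T − 100) = 119.92(T − 100)
  water warms: 840.7×4.18×(T − 21.78) = 3514.1(T − 21.78)
3634.1 T = 64725 + 11992 + 76538 = 153255
T ≈ 42.17 °C — below 100 °C, confirming all the steam condensed.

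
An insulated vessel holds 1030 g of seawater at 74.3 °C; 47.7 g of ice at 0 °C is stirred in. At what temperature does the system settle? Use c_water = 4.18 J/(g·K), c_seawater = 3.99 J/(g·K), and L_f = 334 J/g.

T_f ≈ 67.2 °C

Heat gained plus heat lost sum to zero:
latent heat to melt: 47.7·334 = 15932
  meltwater 0→T: 47.7·4.18·T = 199.39 T
  seawater: 4109.7(T − 74.3)
4309.1 T = 305351 − 15932 = 289419
T ≈ 67.16 °C — above 0 °C, consistent with complete melting.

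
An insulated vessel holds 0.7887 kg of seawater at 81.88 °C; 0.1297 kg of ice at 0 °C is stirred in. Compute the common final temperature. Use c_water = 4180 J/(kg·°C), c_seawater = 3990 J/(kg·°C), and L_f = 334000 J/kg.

T_f ≈ 58.1 °C

Energy balance with sensible and latent terms:
melt ice: 0.1297×334000 = 43320
  meltwater 0→T: 0.1297×4180×T = 542.15 T
  seawater: 3146.9(T − 81.88)
3689.1 T = 257669 − 43320 = 214349
T ≈ 58.10 °C. Since T > 0 °C, the all-ice-melts assumption holds.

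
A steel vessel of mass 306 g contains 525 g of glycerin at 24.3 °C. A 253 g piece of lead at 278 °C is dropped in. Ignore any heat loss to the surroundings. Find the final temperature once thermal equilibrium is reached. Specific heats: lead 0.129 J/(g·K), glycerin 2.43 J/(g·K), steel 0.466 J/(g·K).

T_f = Σ m_i c_i T_i / Σ m_i c_i:
T_f = (32.64*278 + 1275.8*24.3 + 142.6*24.3) / (32.64 + 1275.8 + 142.6)
    = 43539 / 1451 ≈ 30.01 °C

T_f ≈ 30.0 °C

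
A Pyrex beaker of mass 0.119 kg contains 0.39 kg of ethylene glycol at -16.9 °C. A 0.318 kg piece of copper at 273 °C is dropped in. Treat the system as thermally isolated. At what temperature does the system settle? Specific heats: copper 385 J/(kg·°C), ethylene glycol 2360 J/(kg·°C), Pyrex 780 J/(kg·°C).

T_f ≈ 14.4 °C

Net heat exchanged in the isolated system is zero:
0.318*385*(T − 273) + 0.39*2360*(T − (-16.9)) + 0.119*780*(T − (-16.9)) = 0
122.43(T − 273) + 920.4(T − (-16.9)) + 92.82(T − (-16.9)) = 0
1135.7 T = 16300
T = 16300 / 1135.7 = 14.4 °C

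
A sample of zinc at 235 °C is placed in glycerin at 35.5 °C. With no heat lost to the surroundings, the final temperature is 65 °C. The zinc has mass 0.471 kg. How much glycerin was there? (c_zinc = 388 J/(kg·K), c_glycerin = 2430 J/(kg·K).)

m ≈ 0.433 kg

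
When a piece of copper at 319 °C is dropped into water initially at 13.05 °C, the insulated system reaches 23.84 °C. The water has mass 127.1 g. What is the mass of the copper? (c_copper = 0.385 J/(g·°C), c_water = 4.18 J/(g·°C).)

m ≈ 50.4 g

Let T be the final temperature. ΣQ_i = 0:
m·0.385·(23.84 − 319) + 127.1·4.18·(23.84 − 13.05) = 0
-113.64 m = -5732.5
m = -5732.5/-113.64 ≈ 50.45 g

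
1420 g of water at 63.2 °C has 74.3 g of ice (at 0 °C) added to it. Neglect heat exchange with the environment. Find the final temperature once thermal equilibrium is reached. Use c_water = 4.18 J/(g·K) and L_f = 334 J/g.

T_f ≈ 56.1 °C

Energy conservation, ΣQ = 0:
fusion: m_ice L_f = 74.3·334 = 24816; warm the meltwater: 310.57 T; water cools: 1420·4.18·(T − 63.2) = 5935.6(T − 63.2)
6246.2 T = 375130 − 24816 = 350314
T ≈ 56.08 °C — above 0 °C, consistent with complete melting.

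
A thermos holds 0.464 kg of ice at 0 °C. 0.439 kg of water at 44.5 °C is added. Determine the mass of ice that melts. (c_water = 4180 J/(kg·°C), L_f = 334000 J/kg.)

m_melted ≈ 0.244 kg

Water can give up m c ΔT = 0.439·4180·44.5 = 81658 J before reaching 0 °C.
To melt every bit of ice: 0.464·334000 = 154976 J.
That's not enough to melt it all — equilibrium is at 0 °C with ice remaining.
m_melted·334000 = 81658  ⇒  m_melted ≈ 0.2445 kg.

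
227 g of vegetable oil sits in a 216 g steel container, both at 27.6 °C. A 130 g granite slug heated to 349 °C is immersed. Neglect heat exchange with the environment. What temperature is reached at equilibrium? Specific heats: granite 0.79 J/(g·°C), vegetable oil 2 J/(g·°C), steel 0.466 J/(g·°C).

Heat gained plus heat lost sum to zero:
130·0.79·(T − 349) + 227·2·(T − 27.6) + 216·0.466·(T − 27.6) = 0
102.7(T − 349) + 454(T − 27.6) + 100.66(T − 27.6) = 0
657.36 T = 51151
T ≈ 77.81 °C

T_f ≈ 77.8 °C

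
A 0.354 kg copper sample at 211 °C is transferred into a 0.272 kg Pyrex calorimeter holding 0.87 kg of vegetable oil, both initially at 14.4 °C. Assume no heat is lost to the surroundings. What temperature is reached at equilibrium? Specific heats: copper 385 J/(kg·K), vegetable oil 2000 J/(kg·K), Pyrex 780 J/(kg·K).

T_f = Σ m_i c_i T_i / Σ m_i c_i:
T_f = (136.29*211 + 1740*14.4 + 212.16*14.4) / (136.29 + 1740 + 212.16)
    = 56868 / 2088.4 ≈ 27.23 °C

T_f ≈ 27.2 °C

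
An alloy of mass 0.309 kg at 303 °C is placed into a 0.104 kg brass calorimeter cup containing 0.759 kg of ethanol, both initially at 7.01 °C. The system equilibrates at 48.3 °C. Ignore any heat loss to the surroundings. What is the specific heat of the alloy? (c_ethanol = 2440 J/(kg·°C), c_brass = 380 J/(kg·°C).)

Conservation of energy gives ΣQ = 0:
0.309·c·(48.3 − 303) + 0.759·2440·(48.3 − 7.01) + 0.104·380·(48.3 − 7.01) = 0
-78.7 c = -78099
c = -78099/-78.7 ≈ 992.3 J/(kg·°C)

c ≈ 992 J/(kg·°C)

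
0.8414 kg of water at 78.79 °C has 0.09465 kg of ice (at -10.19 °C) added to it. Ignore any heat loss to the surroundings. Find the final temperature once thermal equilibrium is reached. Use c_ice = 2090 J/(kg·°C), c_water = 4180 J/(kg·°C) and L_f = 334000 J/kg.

Energy balance with sensible and latent terms:
ice -10.19→0 °C: 0.09465·2090·10.19 = 2015.8; latent heat to melt: 0.09465·334000 = 31613; meltwater 0→T: 0.09465·4180·T = 395.64 T; water: 3517.1(T − 78.79)
3912.7 T = 277109 − 33629 = 243480
T ≈ 62.23 °C (positive, so assuming full melt was valid).

T_f ≈ 62.2 °C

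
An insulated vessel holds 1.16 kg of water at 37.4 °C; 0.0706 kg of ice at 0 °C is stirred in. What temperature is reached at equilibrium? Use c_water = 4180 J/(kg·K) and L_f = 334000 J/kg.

Taking heat into each body as positive, Σ m c ΔT = 0:
melt ice: 0.0706·334000 = 23580
  warm the meltwater: 295.11 T
  water: 4848.8(T − 37.4)
5143.9 T = 181345 − 23580 = 157765
T ≈ 30.67 °C (positive, so assuming full melt was valid).

T_f ≈ 30.7 °C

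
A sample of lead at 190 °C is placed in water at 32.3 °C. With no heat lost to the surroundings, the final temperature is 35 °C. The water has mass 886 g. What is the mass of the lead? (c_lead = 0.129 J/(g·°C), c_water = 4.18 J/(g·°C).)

m ≈ 500 g

Conservation of energy gives ΣQ = 0:
m×0.129×(35 − 190) + 886×4.18×(35 − 32.3) = 0
-20 m = -9999.4
m = -9999.4/-20 ≈ 500.1 g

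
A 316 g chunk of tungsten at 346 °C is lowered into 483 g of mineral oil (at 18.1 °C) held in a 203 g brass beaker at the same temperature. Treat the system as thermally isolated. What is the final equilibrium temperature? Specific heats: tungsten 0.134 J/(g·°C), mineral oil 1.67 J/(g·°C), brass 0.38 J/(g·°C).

T_f ≈ 33.1 °C

Energy conservation, ΣQ = 0:
316×0.134×(T − 346) + 483×1.67×(T − 18.1) + 203×0.38×(T − 18.1) = 0
(42.34 + 806.61 + 77.14) T = 42.34×346 + 806.61×18.1 + 77.14×18.1
T = 30647 / 926.09 = 33.1 °C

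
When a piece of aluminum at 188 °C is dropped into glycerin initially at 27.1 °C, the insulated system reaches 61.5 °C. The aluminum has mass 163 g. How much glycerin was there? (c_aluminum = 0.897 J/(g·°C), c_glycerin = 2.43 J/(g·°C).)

Heat lost by the aluminum = heat gained by the glycerin:
163×0.897×(188 − 61.5) = m×2.43×(61.5 − 27.1)
83.59 m = 18496  ⇒  m ≈ 221.3 g

m ≈ 221 g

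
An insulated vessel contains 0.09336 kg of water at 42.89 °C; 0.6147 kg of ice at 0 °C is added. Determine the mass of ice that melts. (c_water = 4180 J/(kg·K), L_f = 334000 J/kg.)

Heat available from the water dropping to 0 °C: 0.09336·4180·42.89 = 16738 J.
Melting all 0.6147 kg of ice would need 0.6147·334000 = 205310 J.
16738 J < 205310 J, so only part of the ice melts and the system sits at 0 °C.
m_melt = 16738 / L_f = 0.05011 kg.

m_melted ≈ 0.0501 kg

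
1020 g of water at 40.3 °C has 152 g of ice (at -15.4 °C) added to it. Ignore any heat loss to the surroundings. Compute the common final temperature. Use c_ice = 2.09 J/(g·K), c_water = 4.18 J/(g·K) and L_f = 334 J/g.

T_f ≈ 23.7 °C

Energy balance with sensible and latent terms:
ice -15.4→0 °C: 152·2.09·15.4 = 4892.3; latent heat to melt: 152·334 = 50768; warm the meltwater: 635.36 T; water: 4263.6(T − 40.3)
4899 T = 171823 − 55660 = 116163
T ≈ 23.71 °C (positive, so assuming full melt was valid).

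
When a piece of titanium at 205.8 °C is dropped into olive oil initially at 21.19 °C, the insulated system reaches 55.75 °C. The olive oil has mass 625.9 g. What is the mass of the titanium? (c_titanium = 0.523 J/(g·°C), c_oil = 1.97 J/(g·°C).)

m ≈ 543 g

Setting the total heat transfer to zero:
m×0.523×(55.75 − 205.8) + 625.9×1.97×(55.75 − 21.19) = 0
-78.48 m = -42613
m = -42613/-78.48 ≈ 543 g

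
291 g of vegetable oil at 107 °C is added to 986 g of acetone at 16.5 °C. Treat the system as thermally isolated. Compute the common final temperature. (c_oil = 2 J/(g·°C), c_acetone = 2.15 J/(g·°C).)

T_f ≈ 36.0 °C

Set heat shed by the hot body equal to heat absorbed by the cold body:
291·2·(107 − T) = 986·2.15·(T − 16.5)
582(107 − T) = 2119.9(T − 16.5)
2701.9 T = 97252  ⇒  T ≈ 35.99 °C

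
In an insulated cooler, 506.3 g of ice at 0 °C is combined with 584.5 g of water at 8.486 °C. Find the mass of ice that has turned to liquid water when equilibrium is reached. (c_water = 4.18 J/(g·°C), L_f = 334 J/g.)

Heat available from the water dropping to 0 °C: 584.5·4.18·8.486 = 20733 J.
Fully melting the ice requires m_ice L_f = 506.3·334 = 169104 J.
Since 20733 < 169104 J, not all the ice melts; equilibrium is at 0 °C.
Mass melted = 20733/334 ≈ 62.08 g.

m_melted ≈ 62.1 g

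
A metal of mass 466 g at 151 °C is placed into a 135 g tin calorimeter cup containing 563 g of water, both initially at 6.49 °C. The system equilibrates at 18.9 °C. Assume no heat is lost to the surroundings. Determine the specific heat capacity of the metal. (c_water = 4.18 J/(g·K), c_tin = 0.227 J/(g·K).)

c ≈ 0.481 J/(g·K)

Let T be the final temperature. ΣQ_i = 0:
466·c·(18.9 − 151) + 563·4.18·(18.9 − 6.49) + 135·0.227·(18.9 − 6.49) = 0
-61559 c = -29585
c = -29585/-61559 ≈ 0.4806 J/(g·K)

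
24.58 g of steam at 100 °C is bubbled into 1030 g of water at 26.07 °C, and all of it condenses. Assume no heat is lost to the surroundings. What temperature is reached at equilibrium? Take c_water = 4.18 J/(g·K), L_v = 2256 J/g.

Heat gained plus heat lost sum to zero:
condense steam: −24.58·2256 = −55452; condensate cools 100→T: 24.58·4.18·(T − 100) = 102.74(T − 100); original water: 4305.4(T − 26.07)
4408.1 T = 55452 + 10274 + 112242 = 177969
T ≈ 40.37 °C, under the boiling point, so the assumption holds.

T_f ≈ 40.4 °C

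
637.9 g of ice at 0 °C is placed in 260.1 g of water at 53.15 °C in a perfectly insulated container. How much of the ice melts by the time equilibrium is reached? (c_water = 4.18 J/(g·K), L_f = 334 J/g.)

Heat available from the water dropping to 0 °C: 260.1×4.18×53.15 = 57786 J.
Melting all 637.9 g of ice would need 637.9×334 = 213059 J.
57786 J < 213059 J, so only part of the ice melts and the system sits at 0 °C.
m_melt = 57786 / L_f = 173 g.

m_melted ≈ 173 g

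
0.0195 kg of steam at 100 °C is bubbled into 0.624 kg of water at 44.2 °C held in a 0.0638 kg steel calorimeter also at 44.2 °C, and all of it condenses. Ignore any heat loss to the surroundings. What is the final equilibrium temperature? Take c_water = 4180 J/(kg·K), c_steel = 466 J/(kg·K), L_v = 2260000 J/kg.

T_f ≈ 62.1 °C

Energy conservation, ΣQ = 0:
latent heat released on condensation: 0.0195×2260000 = 44070
  condensed water 100 °C→T: 81.51(T − 100)
  original water: 2608.3(T − 44.2)
  cup: 29.73(T − 44.2)
2719.6 T = 44070 + 8151 + 116602 = 168823
T ≈ 62.08 °C, under the boiling point, so the assumption holds.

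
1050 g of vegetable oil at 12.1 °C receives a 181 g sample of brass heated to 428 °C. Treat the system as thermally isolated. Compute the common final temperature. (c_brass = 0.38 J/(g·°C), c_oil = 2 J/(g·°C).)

Setting the total heat transfer to zero:
181·0.38·(T − 428) + 1050·2·(T − 12.1) = 0
68.78(T − 428) + 2100(T − 12.1) = 0
(68.78 + 2100) T = 68.78·428 + 2100·12.1
T = 54848/2168.8 ≈ 25.29 °C

T_f ≈ 25.3 °C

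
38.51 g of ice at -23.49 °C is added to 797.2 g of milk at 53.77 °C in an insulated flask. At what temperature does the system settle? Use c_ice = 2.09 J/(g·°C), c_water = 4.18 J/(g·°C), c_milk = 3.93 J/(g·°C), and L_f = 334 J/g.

T_f ≈ 46.7 °C

Energy conservation, ΣQ = 0:
ice -23.49→0 °C: 38.51×2.09×23.49 = 1890.6
  fusion: m_ice L_f = 38.51×334 = 12862
  warm the meltwater: 160.97 T
  milk cools: 797.2×3.93×(T − 53.77) = 3133(T − 53.77)
3294 T = 168461 − 14753 = 153708
T ≈ 46.66 °C — above 0 °C, consistent with complete melting.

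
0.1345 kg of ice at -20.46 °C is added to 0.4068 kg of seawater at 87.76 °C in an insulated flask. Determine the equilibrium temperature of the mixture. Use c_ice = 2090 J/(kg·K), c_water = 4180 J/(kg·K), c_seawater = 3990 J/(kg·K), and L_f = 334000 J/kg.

T_f ≈ 42.0 °C

Net heat exchanged in the isolated system is zero:
warm ice to 0 °C: 0.1345·2090·(0 − (-20.46)) = 5751.4; fusion: m_ice L_f = 0.1345·334000 = 44923; meltwater 0→T: 0.1345·4180·T = 562.21 T; seawater cools: 0.4068·3990·(T − 87.76) = 1623.1(T − 87.76)
2185.3 T = 142446 − 50674 = 91772
T ≈ 41.99 °C — above 0 °C, consistent with complete melting.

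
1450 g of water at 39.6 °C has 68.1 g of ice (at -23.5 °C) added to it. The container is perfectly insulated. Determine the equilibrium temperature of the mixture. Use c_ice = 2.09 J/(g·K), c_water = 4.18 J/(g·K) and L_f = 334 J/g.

T_f ≈ 33.7 °C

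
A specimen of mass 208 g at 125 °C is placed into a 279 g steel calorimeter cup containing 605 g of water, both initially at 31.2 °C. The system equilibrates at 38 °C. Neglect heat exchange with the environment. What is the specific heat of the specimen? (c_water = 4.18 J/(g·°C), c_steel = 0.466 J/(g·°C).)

c ≈ 0.999 J/(g·°C)

Taking heat into each body as positive, Σ m c ΔT = 0:
208×c×(38 − 125) + 605×4.18×(38 − 31.2) + 279×0.466×(38 − 31.2) = 0
-18096 c = -18081
c = -18081/-18096 ≈ 0.9991 J/(g·°C)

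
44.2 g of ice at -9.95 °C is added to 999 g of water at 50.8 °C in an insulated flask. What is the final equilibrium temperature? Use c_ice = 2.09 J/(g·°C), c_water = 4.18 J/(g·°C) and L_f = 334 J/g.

T_f ≈ 45.1 °C

Net heat exchanged in the isolated system is zero:
ice -9.95→0 °C: 44.2·2.09·9.95 = 919.16; latent heat to melt: 44.2·334 = 14763; warm the meltwater: 184.76 T; water cools: 999·4.18·(T − 50.8) = 4175.8(T − 50.8)
4360.6 T = 212132 − 15682 = 196450
T ≈ 45.05 °C — above 0 °C, consistent with complete melting.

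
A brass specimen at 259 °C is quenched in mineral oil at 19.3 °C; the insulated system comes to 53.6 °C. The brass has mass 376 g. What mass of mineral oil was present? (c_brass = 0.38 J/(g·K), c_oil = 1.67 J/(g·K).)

Taking heat into each body as positive, Σ m c ΔT = 0:
376·0.38·(53.6 − 259) + m·1.67·(53.6 − 19.3) = 0
57.28 m = 29348
m = 29348/57.28 ≈ 512.3 g

m ≈ 512 g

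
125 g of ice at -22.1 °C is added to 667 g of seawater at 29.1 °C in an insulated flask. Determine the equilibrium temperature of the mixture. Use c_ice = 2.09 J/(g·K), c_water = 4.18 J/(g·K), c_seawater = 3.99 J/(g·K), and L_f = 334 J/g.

Net heat exchanged in the isolated system is zero:
warm ice to 0 °C: 125·2.09·(0 − (-22.1)) = 5773.6
  fusion: m_ice L_f = 125·334 = 41750
  warm the meltwater: 522.5 T
  seawater: 2661.3(T − 29.1)
3183.8 T = 77445 − 47524 = 29921
T ≈ 9.40 °C (positive, so assuming full melt was valid).

T_f ≈ 9.4 °C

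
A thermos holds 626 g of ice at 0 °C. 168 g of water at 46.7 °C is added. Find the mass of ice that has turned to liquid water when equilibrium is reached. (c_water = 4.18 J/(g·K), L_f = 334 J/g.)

m_melted ≈ 98.2 g

Water can give up m c ΔT = 168·4.18·46.7 = 32795 J before reaching 0 °C.
To melt every bit of ice: 626·334 = 209084 J.
32795 J < 209084 J, so only part of the ice melts and the system sits at 0 °C.
m_melted·334 = 32795  ⇒  m_melted ≈ 98.19 g.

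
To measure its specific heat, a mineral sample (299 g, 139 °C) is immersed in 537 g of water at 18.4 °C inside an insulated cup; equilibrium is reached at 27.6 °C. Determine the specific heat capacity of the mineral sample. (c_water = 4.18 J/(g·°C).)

Heat lost by the mineral sample = heat gained by the water:
299×c×(139 − 27.6) = 537×4.18×(27.6 − 18.4)
33309 c = 20651  ⇒  c ≈ 0.62 J/(g·°C)

c ≈ 0.62 J/(g·°C)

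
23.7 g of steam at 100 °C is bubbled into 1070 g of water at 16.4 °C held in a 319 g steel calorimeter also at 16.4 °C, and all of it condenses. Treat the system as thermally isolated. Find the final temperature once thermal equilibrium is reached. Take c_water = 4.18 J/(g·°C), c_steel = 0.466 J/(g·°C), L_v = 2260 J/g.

T_f ≈ 29.5 °C

Energy conservation, ΣQ = 0:
steam→water at 100 °C releases m L_v = 23.7·2260 = 53562; condensed water 100 °C→T: 99.07(T − 100); water warms: 1070·4.18·(T − 16.4) = 4472.6(T − 16.4); steel cup: 319·0.466·(T − 16.4) = 148.65(T − 16.4)
4720.3 T = 53562 + 9906.6 + 75789 = 139257
T ≈ 29.50 °C (< 100 °C, so full condensation is consistent).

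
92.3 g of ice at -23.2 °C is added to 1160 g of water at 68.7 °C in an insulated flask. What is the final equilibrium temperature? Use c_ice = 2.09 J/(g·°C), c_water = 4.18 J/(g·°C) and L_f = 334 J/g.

Taking heat into each body as positive, Σ m c ΔT = 0:
ice -23.2→0 °C: 92.3×2.09×23.2 = 4475.4
  fusion: m_ice L_f = 92.3×334 = 30828
  meltwater 0→T: 92.3×4.18×T = 385.81 T
  water cools: 1160×4.18×(T − 68.7) = 4848.8(T − 68.7)
5234.6 T = 333113 − 35304 = 297809
T ≈ 56.89 °C — above 0 °C, consistent with complete melting.

T_f ≈ 56.9 °C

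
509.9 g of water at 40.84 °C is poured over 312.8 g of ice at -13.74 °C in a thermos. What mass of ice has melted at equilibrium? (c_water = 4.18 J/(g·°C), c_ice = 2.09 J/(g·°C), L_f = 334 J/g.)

Heat available from the water dropping to 0 °C: 509.9·4.18·40.84 = 87046 J.
Warming the ice to 0 °C takes 312.8·2.09·13.74 = 8982.6 J, leaving 78063 J for melting.
Fully melting the ice requires m_ice L_f = 312.8·334 = 104475 J.
That's not enough to melt it all — equilibrium is at 0 °C with ice remaining.
m_melted·334 = 78063  ⇒  m_melted ≈ 233.7 g.

m_melted ≈ 234 g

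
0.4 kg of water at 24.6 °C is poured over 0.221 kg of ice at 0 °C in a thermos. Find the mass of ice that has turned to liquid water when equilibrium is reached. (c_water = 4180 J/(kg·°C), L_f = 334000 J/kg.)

Cooling the water to 0 °C releases 0.4×4180×24.6 = 41131 J.
To melt every bit of ice: 0.221×334000 = 73814 J.
That's not enough to melt it all — equilibrium is at 0 °C with ice remaining.
m_melted×334000 = 41131  ⇒  m_melted ≈ 0.1231 kg.

m_melted ≈ 0.123 kg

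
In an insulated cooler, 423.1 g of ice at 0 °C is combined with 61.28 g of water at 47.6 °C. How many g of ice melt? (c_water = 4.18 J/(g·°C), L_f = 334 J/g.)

m_melted ≈ 36.5 g

Heat available from the water dropping to 0 °C: 61.28·4.18·47.6 = 12193 J.
Melting all 423.1 g of ice would need 423.1·334 = 141315 J.
Since 12193 < 141315 J, not all the ice melts; equilibrium is at 0 °C.
m_melted·334 = 12193  ⇒  m_melted ≈ 36.51 g.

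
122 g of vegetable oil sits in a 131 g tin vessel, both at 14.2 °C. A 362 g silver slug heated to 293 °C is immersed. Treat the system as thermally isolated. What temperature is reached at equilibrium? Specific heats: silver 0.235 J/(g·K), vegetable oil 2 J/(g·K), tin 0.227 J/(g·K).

T_f ≈ 80.3 °C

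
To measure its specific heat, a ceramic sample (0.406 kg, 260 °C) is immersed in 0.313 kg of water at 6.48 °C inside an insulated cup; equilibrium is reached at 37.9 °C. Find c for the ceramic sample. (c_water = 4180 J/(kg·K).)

Heat lost by the ceramic sample = heat gained by the water:
0.406·c·(260 − 37.9) = 0.313·4180·(37.9 − 6.48)
90.17 c = 41108  ⇒  c ≈ 455.9 J/(kg·K)

c ≈ 456 J/(kg·K)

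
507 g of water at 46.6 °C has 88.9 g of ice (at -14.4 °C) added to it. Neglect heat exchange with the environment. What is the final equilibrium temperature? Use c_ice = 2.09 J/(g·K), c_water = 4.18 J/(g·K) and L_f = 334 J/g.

Setting the total heat transfer to zero:
warm ice to 0 °C: 88.9×2.09×(0 − (-14.4)) = 2675.5; latent heat to melt: 88.9×334 = 29693; meltwater 0→T: 88.9×4.18×T = 371.6 T; water: 2119.3(T − 46.6)
2490.9 T = 98758 − 32368 = 66389
T ≈ 26.65 °C. Since T > 0 °C, the all-ice-melts assumption holds.

T_f ≈ 26.7 °C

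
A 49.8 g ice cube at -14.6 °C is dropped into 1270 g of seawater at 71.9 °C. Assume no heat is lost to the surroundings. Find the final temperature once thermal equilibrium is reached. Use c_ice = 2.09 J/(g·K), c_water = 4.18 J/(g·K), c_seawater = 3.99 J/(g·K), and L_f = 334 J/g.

T_f ≈ 65.6 °C

Taking heat into each body as positive, Σ m c ΔT = 0:
warm ice to 0 °C: 49.8×2.09×(0 − (-14.6)) = 1519.6; fusion: m_ice L_f = 49.8×334 = 16633; warm the meltwater: 208.16 T; seawater cools: 1270×3.99×(T − 71.9) = 5067.3(T − 71.9)
5275.5 T = 364339 − 18153 = 346186
T ≈ 65.62 °C — above 0 °C, consistent with complete melting.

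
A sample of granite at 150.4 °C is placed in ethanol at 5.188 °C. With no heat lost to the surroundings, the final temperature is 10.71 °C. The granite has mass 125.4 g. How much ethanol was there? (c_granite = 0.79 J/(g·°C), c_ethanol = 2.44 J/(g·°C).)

m ≈ 1030 g

Taking heat into each body as positive, Σ m c ΔT = 0:
125.4×0.79×(10.71 − 150.4) + m×2.44×(10.71 − 5.188) = 0
13.47 m = 13839
m = 13839/13.47 ≈ 1027 g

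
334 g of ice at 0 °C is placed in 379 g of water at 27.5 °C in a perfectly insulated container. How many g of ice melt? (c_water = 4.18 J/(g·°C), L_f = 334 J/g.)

m_melted ≈ 130 g

Heat available from the water dropping to 0 °C: 379·4.18·27.5 = 43566 J.
To melt every bit of ice: 334·334 = 111556 J.
That's not enough to melt it all — equilibrium is at 0 °C with ice remaining.
Mass melted = 43566/334 ≈ 130.4 g.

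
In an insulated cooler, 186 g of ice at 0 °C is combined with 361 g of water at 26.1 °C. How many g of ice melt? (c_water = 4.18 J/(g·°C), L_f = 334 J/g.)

Water can give up m c ΔT = 361×4.18×26.1 = 39384 J before reaching 0 °C.
To melt every bit of ice: 186×334 = 62124 J.
That's not enough to melt it all — equilibrium is at 0 °C with ice remaining.
Mass melted = 39384/334 ≈ 117.9 g.

m_melted ≈ 118 g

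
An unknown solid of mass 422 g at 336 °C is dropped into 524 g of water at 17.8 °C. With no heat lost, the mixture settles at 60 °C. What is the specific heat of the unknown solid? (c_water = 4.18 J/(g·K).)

c ≈ 0.794 J/(g·K)

Net heat exchanged in the isolated system is zero:
422·c·(60 − 336) + 524·4.18·(60 − 17.8) = 0
-116472 c = -92432
c = -92432/-116472 ≈ 0.7936 J/(g·K)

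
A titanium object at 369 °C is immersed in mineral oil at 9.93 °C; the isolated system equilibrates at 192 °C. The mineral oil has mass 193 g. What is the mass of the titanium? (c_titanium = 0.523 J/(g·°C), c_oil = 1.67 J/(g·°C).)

|Q_titanium| = |Q_oil|:
m×0.523×(369 − 192) = 193×1.67×(192 − 9.93)
92.57 m = 58683  ⇒  m ≈ 633.9 g

m ≈ 634 g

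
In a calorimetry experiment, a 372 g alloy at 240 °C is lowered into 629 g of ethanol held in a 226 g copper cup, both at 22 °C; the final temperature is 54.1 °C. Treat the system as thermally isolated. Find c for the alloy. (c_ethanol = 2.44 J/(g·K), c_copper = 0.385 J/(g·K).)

Let T be the final temperature. ΣQ_i = 0:
372×c×(54.1 − 240) + 629×2.44×(54.1 − 22) + 226×0.385×(54.1 − 22) = 0
-69155 c = -52059
c = -52059/-69155 ≈ 0.7528 J/(g·K)

c ≈ 0.753 J/(g·K)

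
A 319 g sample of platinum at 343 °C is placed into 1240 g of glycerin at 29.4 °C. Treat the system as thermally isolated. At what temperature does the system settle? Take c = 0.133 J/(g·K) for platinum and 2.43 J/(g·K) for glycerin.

T_f ≈ 33.8 °C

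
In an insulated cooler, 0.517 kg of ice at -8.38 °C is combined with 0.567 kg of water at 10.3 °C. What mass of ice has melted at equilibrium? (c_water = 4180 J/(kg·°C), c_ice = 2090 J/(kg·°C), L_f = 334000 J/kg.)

Cooling the water to 0 °C releases 0.567×4180×10.3 = 24412 J.
Of that, 0.517×2090×8.38 = 9054.8 J goes to bring the ice to 0 °C, leaving 15357 J.
Fully melting the ice requires m_ice L_f = 0.517×334000 = 172678 J.
Since 15357 < 172678 J, not all the ice melts; equilibrium is at 0 °C.
Mass melted = 15357/334000 ≈ 0.04598 kg.

m_melted ≈ 0.046 kg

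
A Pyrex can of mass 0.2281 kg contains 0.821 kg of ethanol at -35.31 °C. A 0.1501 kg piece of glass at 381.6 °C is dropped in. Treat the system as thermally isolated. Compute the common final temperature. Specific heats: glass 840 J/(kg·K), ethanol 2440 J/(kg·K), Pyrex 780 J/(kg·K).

T_f ≈ -12.5 °C

Heat gained plus heat lost sum to zero:
0.1501×840×(T − 381.6) + 0.821×2440×(T − (-35.31)) + 0.2281×780×(T − (-35.31)) = 0
126.08(T − 381.6) + 2003.2(T − (-35.31)) + 177.92(T − (-35.31)) = 0
2307.2 T = -28903
T = -28903/2307.2 ≈ -12.53 °C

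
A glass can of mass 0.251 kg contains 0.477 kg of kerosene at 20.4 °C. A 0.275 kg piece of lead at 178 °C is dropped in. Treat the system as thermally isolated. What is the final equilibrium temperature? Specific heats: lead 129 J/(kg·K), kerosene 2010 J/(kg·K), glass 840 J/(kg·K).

T_f is the heat-capacity-weighted average of the initial temperatures:
T_f = (35.48×178 + 958.77×20.4 + 210.84×20.4) / (35.48 + 958.77 + 210.84)
    = 30175 / 1205.1 ≈ 25.04 °C

T_f ≈ 25.0 °C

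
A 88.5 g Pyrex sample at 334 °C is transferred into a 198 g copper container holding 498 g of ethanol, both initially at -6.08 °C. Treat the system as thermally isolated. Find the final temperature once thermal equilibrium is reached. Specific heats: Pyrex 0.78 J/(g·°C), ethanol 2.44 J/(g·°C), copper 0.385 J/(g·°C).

T_f ≈ 11.2 °C

Energy conservation, ΣQ = 0:
88.5·0.78·(T − 334) + 498·2.44·(T − (-6.08)) + 198·0.385·(T − (-6.08)) = 0
69.03(T − 334) + 1215.1(T − (-6.08)) + 76.23(T − (-6.08)) = 0
1360.4 T = 15205
T = 15205/1360.4 ≈ 11.18 °C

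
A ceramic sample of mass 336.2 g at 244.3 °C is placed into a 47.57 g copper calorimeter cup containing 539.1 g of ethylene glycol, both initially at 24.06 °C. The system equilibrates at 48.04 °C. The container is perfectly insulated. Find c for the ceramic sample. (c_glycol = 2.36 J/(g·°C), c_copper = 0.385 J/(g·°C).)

c ≈ 0.469 J/(g·°C)

Taking heat into each body as positive, Σ m c ΔT = 0:
336.2·c·(48.04 − 244.3) + 539.1·2.36·(48.04 − 24.06) + 47.57·0.385·(48.04 − 24.06) = 0
-65983 c = -30948
c = -30948/-65983 ≈ 0.469 J/(g·°C)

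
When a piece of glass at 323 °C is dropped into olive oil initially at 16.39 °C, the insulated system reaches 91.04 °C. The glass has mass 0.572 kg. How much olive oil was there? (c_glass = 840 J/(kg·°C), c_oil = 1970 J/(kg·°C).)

m ≈ 0.758 kg

Setting the total heat transfer to zero:
0.572×840×(91.04 − 323) + m×1970×(91.04 − 16.39) = 0
147060 m = 111452
m = 111452/147060 ≈ 0.7579 kg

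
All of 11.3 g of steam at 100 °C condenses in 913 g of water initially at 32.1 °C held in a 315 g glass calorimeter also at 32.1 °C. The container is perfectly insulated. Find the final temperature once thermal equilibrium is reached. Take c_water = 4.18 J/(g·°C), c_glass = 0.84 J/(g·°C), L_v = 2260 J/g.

Sum of m c ΔT and latent-heat terms is zero:
latent heat released on condensation: 11.3·2260 = 25538
  condensate cools 100→T: 11.3·4.18·(T − 100) = 47.23(T − 100)
  water warms: 913·4.18·(T − 32.1) = 3816.3(T − 32.1)
  cup: 264.6(T − 32.1)
4128.2 T = 25538 + 4723.4 + 130998 = 161260
T ≈ 39.06 °C (< 100 °C, so full condensation is consistent).

T_f ≈ 39.1 °C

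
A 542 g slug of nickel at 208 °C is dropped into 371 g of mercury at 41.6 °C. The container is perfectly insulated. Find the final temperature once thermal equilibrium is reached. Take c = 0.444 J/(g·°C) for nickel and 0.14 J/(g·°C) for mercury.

Heat lost by the nickel equals heat gained by the mercury:
542·0.444·(208 − T) = 371·0.14·(T − 41.6)
240.65(208 − T) = 51.94(T − 41.6)
292.59 T = 52215  ⇒  T ≈ 178.46 °C

T_f ≈ 178.5 °C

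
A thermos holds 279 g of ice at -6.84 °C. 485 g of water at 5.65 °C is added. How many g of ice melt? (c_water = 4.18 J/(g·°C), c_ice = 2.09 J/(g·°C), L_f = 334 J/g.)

m_melted ≈ 22.4 g

Heat available from the water dropping to 0 °C: 485·4.18·5.65 = 11454 J.
Warming the ice to 0 °C takes 279·2.09·6.84 = 3988.5 J, leaving 7465.8 J for melting.
Fully melting the ice requires m_ice L_f = 279·334 = 93186 J.
7465.8 J < 93186 J, so only part of the ice melts and the system sits at 0 °C.
m_melt = 7465.8 / L_f = 22.35 g.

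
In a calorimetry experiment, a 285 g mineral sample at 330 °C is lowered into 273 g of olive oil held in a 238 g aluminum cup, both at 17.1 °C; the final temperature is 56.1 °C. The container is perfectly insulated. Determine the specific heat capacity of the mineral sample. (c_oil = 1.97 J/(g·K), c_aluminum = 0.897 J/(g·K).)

c ≈ 0.375 J/(g·K)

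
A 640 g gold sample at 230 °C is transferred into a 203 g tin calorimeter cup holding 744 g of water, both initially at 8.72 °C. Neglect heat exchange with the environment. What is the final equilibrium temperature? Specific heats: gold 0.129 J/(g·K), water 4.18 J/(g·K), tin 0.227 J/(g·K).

Conservation of energy gives ΣQ = 0:
640×0.129×(T − 230) + 744×4.18×(T − 8.72) + 203×0.227×(T − 8.72) = 0
82.56(T − 230) + 3109.9(T − 8.72) + 46.08(T − 8.72) = 0
(82.56 + 3109.9 + 46.08) T = 82.56×230 + 3109.9×8.72 + 46.08×8.72
T ≈ 14.36 °C

T_f ≈ 14.4 °C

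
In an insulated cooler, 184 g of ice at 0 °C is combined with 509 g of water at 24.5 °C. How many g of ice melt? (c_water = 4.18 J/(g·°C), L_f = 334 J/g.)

m_melted ≈ 156 g

Cooling the water to 0 °C releases 509·4.18·24.5 = 52127 J.
To melt every bit of ice: 184·334 = 61456 J.
Since 52127 < 61456 J, not all the ice melts; equilibrium is at 0 °C.
m_melted·334 = 52127  ⇒  m_melted ≈ 156.1 g.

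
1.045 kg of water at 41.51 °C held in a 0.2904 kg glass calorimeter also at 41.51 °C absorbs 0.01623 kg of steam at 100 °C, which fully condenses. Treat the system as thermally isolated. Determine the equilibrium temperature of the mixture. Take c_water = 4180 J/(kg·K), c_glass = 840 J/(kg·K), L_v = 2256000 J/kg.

Net heat exchanged in the isolated system is zero:
condense steam: −0.01623·2256000 = −36615; condensate cools 100→T: 0.01623·4180·(T − 100) = 67.84(T − 100); original water: 4368.1(T − 41.51); cup: 243.94(T − 41.51)
4679.9 T = 36615 + 6784.1 + 191446 = 234845
T ≈ 50.18 °C, under the boiling point, so the assumption holds.

T_f ≈ 50.2 °C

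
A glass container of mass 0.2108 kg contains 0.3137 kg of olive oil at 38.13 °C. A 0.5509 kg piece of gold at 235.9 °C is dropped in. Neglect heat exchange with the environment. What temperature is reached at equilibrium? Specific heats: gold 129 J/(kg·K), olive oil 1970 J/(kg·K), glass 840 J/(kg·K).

T_f is the heat-capacity-weighted average of the initial temperatures:
T_f = (71.07·235.9 + 617.99·38.13 + 177.07·38.13) / (71.07 + 617.99 + 177.07)
    = 47080 / 866.13 ≈ 54.36 °C

T_f ≈ 54.4 °C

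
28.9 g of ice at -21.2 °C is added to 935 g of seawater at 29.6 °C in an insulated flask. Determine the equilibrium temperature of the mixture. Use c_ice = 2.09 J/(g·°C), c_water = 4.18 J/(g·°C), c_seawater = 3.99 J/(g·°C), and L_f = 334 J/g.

Net heat exchanged in the isolated system is zero:
ice -21.2→0 °C: 28.9×2.09×21.2 = 1280.5; fusion: m_ice L_f = 28.9×334 = 9652.6; meltwater 0→T: 28.9×4.18×T = 120.8 T; seawater cools: 935×3.99×(T − 29.6) = 3730.7(T − 29.6)
3851.5 T = 110427 − 10933 = 99494
T ≈ 25.83 °C. Since T > 0 °C, the all-ice-melts assumption holds.

T_f ≈ 25.8 °C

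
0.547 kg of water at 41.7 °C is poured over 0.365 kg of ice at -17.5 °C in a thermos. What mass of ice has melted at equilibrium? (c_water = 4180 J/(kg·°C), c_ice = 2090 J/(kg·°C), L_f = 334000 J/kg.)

m_melted ≈ 0.245 kg

Heat available from the water dropping to 0 °C: 0.547×4180×41.7 = 95345 J.
Warming the ice to 0 °C takes 0.365×2090×17.5 = 13350 J, leaving 81996 J for melting.
To melt every bit of ice: 0.365×334000 = 121910 J.
That's not enough to melt it all — equilibrium is at 0 °C with ice remaining.
Mass melted = 81996/334000 ≈ 0.2455 kg.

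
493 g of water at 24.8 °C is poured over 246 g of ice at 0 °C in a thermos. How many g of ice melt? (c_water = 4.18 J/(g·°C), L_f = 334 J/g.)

m_melted ≈ 153 g

Cooling the water to 0 °C releases 493×4.18×24.8 = 51106 J.
Fully melting the ice requires m_ice L_f = 246×334 = 82164 J.
That's not enough to melt it all — equilibrium is at 0 °C with ice remaining.
m_melted×334 = 51106  ⇒  m_melted ≈ 153 g.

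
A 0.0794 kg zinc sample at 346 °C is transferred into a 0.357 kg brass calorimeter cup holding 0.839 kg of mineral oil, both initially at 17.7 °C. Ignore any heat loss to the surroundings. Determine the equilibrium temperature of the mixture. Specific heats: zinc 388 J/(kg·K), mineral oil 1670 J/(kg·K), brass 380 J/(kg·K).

Net heat exchanged in the isolated system is zero:
0.0794*388*(T − 346) + 0.839*1670*(T − 17.7) + 0.357*380*(T − 17.7) = 0
30.81(T − 346) + 1401.1(T − 17.7) + 135.66(T − 17.7) = 0
1567.6 T = 37860
T ≈ 24.15 °C

T_f ≈ 24.2 °C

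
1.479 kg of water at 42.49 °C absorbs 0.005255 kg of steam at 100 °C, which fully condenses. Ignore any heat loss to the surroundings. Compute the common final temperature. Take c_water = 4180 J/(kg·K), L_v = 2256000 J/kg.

T_f ≈ 44.6 °C

Conservation of energy gives ΣQ = 0:
steam→water at 100 °C releases m L_v = 0.005255×2256000 = 11855
  condensed water 100 °C→T: 21.97(T − 100)
  water warms: 1.479×4180×(T − 42.49) = 6182.2(T − 42.49)
6204.2 T = 11855 + 2196.6 + 262683 = 276734
T ≈ 44.60 °C (< 100 °C, so full condensation is consistent).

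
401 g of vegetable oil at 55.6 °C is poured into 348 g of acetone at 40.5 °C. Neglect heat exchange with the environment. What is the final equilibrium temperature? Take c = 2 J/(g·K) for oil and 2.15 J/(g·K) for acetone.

Conservation of energy gives ΣQ = 0:
401*2*(T − 55.6) + 348*2.15*(T − 40.5) = 0
1550.2 T = 74893
T = 74893 / 1550.2 = 48.3 °C

T_f ≈ 48.3 °C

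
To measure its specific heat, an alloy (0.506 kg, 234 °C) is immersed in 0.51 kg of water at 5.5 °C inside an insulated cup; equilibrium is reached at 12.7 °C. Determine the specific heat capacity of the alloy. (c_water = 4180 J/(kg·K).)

c ≈ 137 J/(kg·K)

m_s c (T_s − T_f) = m_water c_water (T_f − T_0):
0.506·c·(234 − 12.7) = 0.51·4180·(12.7 − 5.5)
111.98 c = 15349  ⇒  c ≈ 137.1 J/(kg·K)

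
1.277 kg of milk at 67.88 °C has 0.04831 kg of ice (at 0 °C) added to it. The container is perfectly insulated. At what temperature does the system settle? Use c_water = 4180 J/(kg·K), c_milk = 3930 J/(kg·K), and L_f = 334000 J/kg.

Heat gained plus heat lost sum to zero:
melt ice: 0.04831×334000 = 16136
  meltwater 0→T: 0.04831×4180×T = 201.94 T
  milk: 5018.6(T − 67.88)
5220.5 T = 340663 − 16136 = 324528
T ≈ 62.16 °C (positive, so assuming full melt was valid).

T_f ≈ 62.2 °C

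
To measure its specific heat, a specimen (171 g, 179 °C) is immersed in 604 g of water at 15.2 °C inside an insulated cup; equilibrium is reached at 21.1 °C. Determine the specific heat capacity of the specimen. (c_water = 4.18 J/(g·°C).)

c ≈ 0.552 J/(g·°C)

m_s c (T_s − T_f) = m_water c_water (T_f − T_0):
171×c×(179 − 21.1) = 604×4.18×(21.1 − 15.2)
27001 c = 14896  ⇒  c ≈ 0.5517 J/(g·°C)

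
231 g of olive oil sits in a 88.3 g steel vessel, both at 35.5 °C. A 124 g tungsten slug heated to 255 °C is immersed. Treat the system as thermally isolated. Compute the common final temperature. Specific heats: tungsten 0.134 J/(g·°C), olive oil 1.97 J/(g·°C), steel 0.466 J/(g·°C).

T_f ≈ 42.6 °C

T_f is the heat-capacity-weighted average of the initial temperatures:
T_f = (16.62·255 + 455.07·35.5 + 41.15·35.5) / (16.62 + 455.07 + 41.15)
    = 21853 / 512.83 ≈ 42.61 °C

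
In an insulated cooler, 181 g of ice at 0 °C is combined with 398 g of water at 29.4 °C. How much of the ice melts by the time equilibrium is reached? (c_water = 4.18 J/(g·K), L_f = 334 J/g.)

Heat available from the water dropping to 0 °C: 398×4.18×29.4 = 48911 J.
Melting all 181 g of ice would need 181×334 = 60454 J.
48911 J < 60454 J, so only part of the ice melts and the system sits at 0 °C.
m_melted×334 = 48911  ⇒  m_melted ≈ 146.4 g.

m_melted ≈ 146 g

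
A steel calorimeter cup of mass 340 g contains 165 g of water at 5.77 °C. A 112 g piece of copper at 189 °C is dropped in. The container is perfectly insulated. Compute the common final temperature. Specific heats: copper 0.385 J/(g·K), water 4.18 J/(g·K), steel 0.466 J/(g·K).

T_f ≈ 14.6 °C

Setting the total heat transfer to zero:
112×0.385×(T − 189) + 165×4.18×(T − 5.77) + 340×0.466×(T − 5.77) = 0
891.26 T = 13043
T = 13043/891.26 ≈ 14.63 °C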